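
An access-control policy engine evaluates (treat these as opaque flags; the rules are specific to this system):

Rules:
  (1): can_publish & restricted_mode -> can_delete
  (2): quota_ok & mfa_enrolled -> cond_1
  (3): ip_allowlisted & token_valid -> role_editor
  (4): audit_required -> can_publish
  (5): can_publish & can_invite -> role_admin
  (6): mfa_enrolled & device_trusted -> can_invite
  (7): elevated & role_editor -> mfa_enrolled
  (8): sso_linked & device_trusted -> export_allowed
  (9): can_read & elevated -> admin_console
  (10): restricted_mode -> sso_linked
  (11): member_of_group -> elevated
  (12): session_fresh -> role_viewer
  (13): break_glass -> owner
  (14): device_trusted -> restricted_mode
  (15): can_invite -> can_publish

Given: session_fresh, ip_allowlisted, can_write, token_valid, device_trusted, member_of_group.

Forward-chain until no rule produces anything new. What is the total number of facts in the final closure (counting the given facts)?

17

Round 1: (3) [ip_allowlisted & token_valid -> role_editor]; (11) [member_of_group -> elevated]; (12) [session_fresh -> role_viewer]; (14) [device_trusted -> restricted_mode]. Adds role_editor, elevated, role_viewer, restricted_mode.
Round 2: (7) [elevated & role_editor -> mfa_enrolled]; (10) [restricted_mode -> sso_linked]. Adds mfa_enrolled, sso_linked.
Round 3: (6) [mfa_enrolled & device_trusted -> can_invite]; (8) [sso_linked & device_trusted -> export_allowed]. Adds can_invite, export_allowed.
Round 4: (15) [can_invite -> can_publish]. Adds can_publish.
Round 5: (1) [can_publish & restricted_mode -> can_delete]; (5) [can_publish & can_invite -> role_admin]. Adds can_delete, role_admin.
Closure: {can_delete, can_invite, can_publish, can_write, device_trusted, elevated, export_allowed, ip_allowlisted, member_of_group, mfa_enrolled, restricted_mode, role_admin, role_editor, role_viewer, session_fresh, sso_linked, token_valid} — 17 facts.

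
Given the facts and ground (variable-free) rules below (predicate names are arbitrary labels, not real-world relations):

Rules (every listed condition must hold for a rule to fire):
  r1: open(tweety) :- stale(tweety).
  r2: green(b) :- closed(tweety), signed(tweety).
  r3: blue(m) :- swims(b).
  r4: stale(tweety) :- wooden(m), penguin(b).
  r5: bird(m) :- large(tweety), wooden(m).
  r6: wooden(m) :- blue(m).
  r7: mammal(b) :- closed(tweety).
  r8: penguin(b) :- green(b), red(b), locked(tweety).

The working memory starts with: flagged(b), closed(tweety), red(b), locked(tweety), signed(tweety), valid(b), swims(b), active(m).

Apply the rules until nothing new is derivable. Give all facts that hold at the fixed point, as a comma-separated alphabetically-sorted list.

Round 1: r2 [green(b) :- closed(tweety), signed(tweety).]; r3 [blue(m) :- swims(b).]; r7 [mammal(b) :- closed(tweety).]. Adds green(b), blue(m), mammal(b).
Round 2: r6 [wooden(m) :- blue(m).]; r8 [penguin(b) :- green(b), red(b), locked(tweety).]. Adds wooden(m), penguin(b).
Round 3: r4 [stale(tweety) :- wooden(m), penguin(b).]. Adds stale(tweety).
Round 4: r1 [open(tweety) :- stale(tweety).]. Adds open(tweety).

active(m), blue(m), closed(tweety), flagged(b), green(b), locked(tweety), mammal(b), open(tweety), penguin(b), red(b), signed(tweety), stale(tweety), swims(b), valid(b), wooden(m)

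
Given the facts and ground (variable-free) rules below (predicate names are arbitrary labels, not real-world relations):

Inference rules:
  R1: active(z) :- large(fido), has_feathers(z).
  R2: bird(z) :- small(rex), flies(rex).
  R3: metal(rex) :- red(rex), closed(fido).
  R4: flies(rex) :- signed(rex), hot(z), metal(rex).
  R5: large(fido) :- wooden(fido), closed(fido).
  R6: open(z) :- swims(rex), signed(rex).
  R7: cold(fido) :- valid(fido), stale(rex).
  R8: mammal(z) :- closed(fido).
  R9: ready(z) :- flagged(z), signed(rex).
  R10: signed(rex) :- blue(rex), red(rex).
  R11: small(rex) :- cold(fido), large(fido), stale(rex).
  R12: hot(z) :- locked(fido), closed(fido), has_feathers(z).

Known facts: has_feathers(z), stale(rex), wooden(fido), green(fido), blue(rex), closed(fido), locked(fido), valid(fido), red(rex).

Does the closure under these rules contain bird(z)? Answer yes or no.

yes

Round 1 — R3, R5, R7, R8, R10, R12, derive metal(rex), large(fido), cold(fido), mammal(z), signed(rex), hot(z).
Round 2 — R1, R4, R11, derive active(z), flies(rex), small(rex).
Round 3 — R2, derive bird(z).
bird(z) appears in round 3, so it is derivable.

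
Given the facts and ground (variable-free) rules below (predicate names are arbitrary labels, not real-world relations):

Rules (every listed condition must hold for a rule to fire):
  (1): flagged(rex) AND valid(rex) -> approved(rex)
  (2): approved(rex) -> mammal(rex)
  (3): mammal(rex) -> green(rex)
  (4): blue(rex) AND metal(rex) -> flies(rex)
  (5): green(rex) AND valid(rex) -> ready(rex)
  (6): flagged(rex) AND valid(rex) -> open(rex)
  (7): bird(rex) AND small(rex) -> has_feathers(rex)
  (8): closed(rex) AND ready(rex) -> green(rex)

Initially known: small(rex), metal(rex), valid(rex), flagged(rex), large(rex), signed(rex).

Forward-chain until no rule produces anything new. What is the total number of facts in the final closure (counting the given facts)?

11

Round 1 fires (1), (6), giving approved(rex), open(rex).
Round 2 fires (2), giving mammal(rex).
Round 3 fires (3), giving green(rex).
Round 4 fires (5), giving ready(rex).
Closure: {approved(rex), flagged(rex), green(rex), large(rex), mammal(rex), metal(rex), open(rex), ready(rex), signed(rex), small(rex), valid(rex)} — 11 facts.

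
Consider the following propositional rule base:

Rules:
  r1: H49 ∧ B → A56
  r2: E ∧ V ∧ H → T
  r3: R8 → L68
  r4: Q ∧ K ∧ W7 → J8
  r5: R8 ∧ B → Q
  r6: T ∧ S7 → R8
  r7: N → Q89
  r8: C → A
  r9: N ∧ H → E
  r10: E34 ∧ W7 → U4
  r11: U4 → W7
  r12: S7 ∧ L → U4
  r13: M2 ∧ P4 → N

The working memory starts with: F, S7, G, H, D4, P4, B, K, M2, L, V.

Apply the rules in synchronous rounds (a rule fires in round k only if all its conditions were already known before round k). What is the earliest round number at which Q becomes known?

5

Round 1 fires r12, r13, giving U4, N.
Round 2 fires r7, r9, r11, giving Q89, E, W7.
Round 3 fires r2, giving T.
Round 4 fires r6, giving R8.
Round 5 fires r3, r5, giving L68, Q.
Q first appears in round 5.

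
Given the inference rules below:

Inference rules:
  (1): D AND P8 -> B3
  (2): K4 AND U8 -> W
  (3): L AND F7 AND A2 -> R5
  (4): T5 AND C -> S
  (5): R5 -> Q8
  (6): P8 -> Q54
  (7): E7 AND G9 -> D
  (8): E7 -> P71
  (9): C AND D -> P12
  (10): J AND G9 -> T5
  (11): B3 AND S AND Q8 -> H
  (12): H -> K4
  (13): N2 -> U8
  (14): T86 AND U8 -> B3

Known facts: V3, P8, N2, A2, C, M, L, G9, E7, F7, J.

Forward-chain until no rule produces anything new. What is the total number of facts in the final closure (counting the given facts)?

24

Round 1: (3) [L AND F7 AND A2 -> R5]; (6) [P8 -> Q54]; (7) [E7 AND G9 -> D]; (8) [E7 -> P71]; (10) [J AND G9 -> T5]; (13) [N2 -> U8]. Adds R5, Q54, D, P71, T5, U8.
Round 2: (1) [D AND P8 -> B3]; (4) [T5 AND C -> S]; (5) [R5 -> Q8]; (9) [C AND D -> P12]. Adds B3, S, Q8, P12.
Round 3: (11) [B3 AND S AND Q8 -> H]. Adds H.
Round 4: (12) [H -> K4]. Adds K4.
Round 5: (2) [K4 AND U8 -> W]. Adds W.
Closure: {A2, B3, C, D, E7, F7, G9, H, J, K4, L, M, N2, P12, P71, P8, Q54, Q8, R5, S, T5, U8, V3, W} — 24 facts.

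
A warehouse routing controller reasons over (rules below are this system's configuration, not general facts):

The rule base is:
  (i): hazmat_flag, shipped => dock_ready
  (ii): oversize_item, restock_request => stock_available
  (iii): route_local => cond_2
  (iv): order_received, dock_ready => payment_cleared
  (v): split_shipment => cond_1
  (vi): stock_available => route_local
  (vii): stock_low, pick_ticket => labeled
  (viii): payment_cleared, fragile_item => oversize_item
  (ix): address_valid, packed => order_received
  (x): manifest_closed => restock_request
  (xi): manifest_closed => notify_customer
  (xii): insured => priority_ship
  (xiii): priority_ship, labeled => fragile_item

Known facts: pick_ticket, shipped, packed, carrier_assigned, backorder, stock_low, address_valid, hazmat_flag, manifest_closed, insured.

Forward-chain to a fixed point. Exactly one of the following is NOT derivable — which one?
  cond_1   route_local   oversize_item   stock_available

cond_1

Round 1: (i) [hazmat_flag, shipped => dock_ready]; (vii) [stock_low, pick_ticket => labeled]; (ix) [address_valid, packed => order_received]; (x) [manifest_closed => restock_request]; (xi) [manifest_closed => notify_customer]; (xii) [insured => priority_ship]. Adds dock_ready, labeled, order_received, restock_request, notify_customer, priority_ship.
Round 2: (iv) [order_received, dock_ready => payment_cleared]; (xiii) [priority_ship, labeled => fragile_item]. Adds payment_cleared, fragile_item.
Round 3: (viii) [payment_cleared, fragile_item => oversize_item]. Adds oversize_item.
Round 4: (ii) [oversize_item, restock_request => stock_available]. Adds stock_available.
Round 5: (vi) [stock_available => route_local]. Adds route_local.
Round 6: (iii) [route_local => cond_2]. Adds cond_2.
Derived: stock_available (round 4), oversize_item (round 3), route_local (round 5). cond_1 never appears in any round.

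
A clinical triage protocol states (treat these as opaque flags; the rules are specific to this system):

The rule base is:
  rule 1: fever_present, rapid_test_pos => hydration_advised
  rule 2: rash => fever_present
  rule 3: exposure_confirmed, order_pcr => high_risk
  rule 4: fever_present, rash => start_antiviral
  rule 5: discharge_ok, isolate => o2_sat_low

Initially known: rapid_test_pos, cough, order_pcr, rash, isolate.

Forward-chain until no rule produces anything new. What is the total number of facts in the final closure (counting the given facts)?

8

[1] rule 2 [rash => fever_present]. ⇒ new: fever_present.
[2] rule 1 [fever_present, rapid_test_pos => hydration_advised]; rule 4 [fever_present, rash => start_antiviral]. ⇒ new: hydration_advised, start_antiviral.
Closure: {cough, fever_present, hydration_advised, isolate, order_pcr, rapid_test_pos, rash, start_antiviral} — 8 facts.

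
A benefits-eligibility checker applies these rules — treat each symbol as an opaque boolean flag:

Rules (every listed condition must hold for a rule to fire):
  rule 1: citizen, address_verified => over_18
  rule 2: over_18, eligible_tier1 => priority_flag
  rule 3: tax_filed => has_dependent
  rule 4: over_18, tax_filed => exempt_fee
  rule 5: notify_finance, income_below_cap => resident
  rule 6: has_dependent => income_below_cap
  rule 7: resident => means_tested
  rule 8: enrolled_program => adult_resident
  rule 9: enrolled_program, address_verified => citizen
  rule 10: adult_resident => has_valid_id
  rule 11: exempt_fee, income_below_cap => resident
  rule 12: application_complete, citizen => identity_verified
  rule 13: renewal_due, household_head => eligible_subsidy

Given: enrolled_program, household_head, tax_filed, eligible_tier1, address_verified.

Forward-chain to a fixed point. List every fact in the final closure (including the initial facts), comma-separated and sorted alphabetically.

[1] rule 3 [tax_filed => has_dependent]; rule 8 [enrolled_program => adult_resident]; rule 9 [enrolled_program, address_verified => citizen]. ⇒ new: has_dependent, adult_resident, citizen.
[2] rule 1 [citizen, address_verified => over_18]; rule 6 [has_dependent => income_below_cap]; rule 10 [adult_resident => has_valid_id]. ⇒ new: over_18, income_below_cap, has_valid_id.
[3] rule 2 [over_18, eligible_tier1 => priority_flag]; rule 4 [over_18, tax_filed => exempt_fee]. ⇒ new: priority_flag, exempt_fee.
[4] rule 11 [exempt_fee, income_below_cap => resident]. ⇒ new: resident.
[5] rule 7 [resident => means_tested]. ⇒ new: means_tested.

address_verified, adult_resident, citizen, eligible_tier1, enrolled_program, exempt_fee, has_dependent, has_valid_id, household_head, income_below_cap, means_tested, over_18, priority_flag, resident, tax_filed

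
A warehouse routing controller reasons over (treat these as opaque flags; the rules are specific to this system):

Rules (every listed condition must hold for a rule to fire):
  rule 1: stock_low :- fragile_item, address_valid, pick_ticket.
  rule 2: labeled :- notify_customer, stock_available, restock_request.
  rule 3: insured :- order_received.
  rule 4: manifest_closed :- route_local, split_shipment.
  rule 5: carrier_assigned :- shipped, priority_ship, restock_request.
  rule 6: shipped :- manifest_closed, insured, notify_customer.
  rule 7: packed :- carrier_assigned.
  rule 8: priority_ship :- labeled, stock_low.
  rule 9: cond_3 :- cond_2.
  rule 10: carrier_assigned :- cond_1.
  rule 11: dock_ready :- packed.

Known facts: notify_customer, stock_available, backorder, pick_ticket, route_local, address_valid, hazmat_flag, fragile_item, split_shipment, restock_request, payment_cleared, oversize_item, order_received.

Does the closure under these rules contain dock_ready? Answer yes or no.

Round 1: rule 1 [stock_low :- fragile_item, address_valid, pick_ticket.]; rule 2 [labeled :- notify_customer, stock_available, restock_request.]; rule 3 [insured :- order_received.]; rule 4 [manifest_closed :- route_local, split_shipment.]. New: stock_low, labeled, insured, manifest_closed.
Round 2: rule 6 [shipped :- manifest_closed, insured, notify_customer.]; rule 8 [priority_ship :- labeled, stock_low.]. New: shipped, priority_ship.
Round 3: rule 5 [carrier_assigned :- shipped, priority_ship, restock_request.]. New: carrier_assigned.
Round 4: rule 7 [packed :- carrier_assigned.]. New: packed.
Round 5: rule 11 [dock_ready :- packed.]. New: dock_ready.
dock_ready appears in round 5, so it is derivable.

yes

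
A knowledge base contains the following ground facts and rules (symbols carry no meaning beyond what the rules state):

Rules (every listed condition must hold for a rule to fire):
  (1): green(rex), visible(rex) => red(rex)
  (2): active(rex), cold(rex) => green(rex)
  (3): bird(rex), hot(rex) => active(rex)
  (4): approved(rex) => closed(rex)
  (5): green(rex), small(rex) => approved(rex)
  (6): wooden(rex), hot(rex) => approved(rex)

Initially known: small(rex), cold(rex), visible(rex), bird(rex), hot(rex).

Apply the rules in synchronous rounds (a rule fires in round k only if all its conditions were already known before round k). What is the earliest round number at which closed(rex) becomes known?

Round 1 — (3), derive active(rex).
Round 2 — (2), derive green(rex).
Round 3 — (1), (5), derive red(rex), approved(rex).
Round 4 — (4), derive closed(rex).
closed(rex) first appears in round 4.

4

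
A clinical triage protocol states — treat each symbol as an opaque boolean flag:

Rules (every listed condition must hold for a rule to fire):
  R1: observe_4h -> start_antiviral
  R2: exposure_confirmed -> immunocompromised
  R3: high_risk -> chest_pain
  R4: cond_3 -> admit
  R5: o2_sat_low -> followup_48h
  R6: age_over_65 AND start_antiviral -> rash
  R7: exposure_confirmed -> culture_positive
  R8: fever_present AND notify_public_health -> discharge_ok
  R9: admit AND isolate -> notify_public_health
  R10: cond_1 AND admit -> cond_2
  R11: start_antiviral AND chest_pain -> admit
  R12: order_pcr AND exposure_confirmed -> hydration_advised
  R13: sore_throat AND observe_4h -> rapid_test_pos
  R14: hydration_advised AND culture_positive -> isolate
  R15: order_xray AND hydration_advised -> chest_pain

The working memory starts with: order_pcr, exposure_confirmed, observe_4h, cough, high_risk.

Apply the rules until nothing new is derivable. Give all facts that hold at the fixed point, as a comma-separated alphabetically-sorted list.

admit, chest_pain, cough, culture_positive, exposure_confirmed, high_risk, hydration_advised, immunocompromised, isolate, notify_public_health, observe_4h, order_pcr, start_antiviral

[1] R1 [observe_4h -> start_antiviral]; R2 [exposure_confirmed -> immunocompromised]; R3 [high_risk -> chest_pain]; R7 [exposure_confirmed -> culture_positive]; R12 [order_pcr AND exposure_confirmed -> hydration_advised]. ⇒ new: start_antiviral, immunocompromised, chest_pain, culture_positive, hydration_advised.
[2] R11 [start_antiviral AND chest_pain -> admit]; R14 [hydration_advised AND culture_positive -> isolate]. ⇒ new: admit, isolate.
[3] R9 [admit AND isolate -> notify_public_health]. ⇒ new: notify_public_health.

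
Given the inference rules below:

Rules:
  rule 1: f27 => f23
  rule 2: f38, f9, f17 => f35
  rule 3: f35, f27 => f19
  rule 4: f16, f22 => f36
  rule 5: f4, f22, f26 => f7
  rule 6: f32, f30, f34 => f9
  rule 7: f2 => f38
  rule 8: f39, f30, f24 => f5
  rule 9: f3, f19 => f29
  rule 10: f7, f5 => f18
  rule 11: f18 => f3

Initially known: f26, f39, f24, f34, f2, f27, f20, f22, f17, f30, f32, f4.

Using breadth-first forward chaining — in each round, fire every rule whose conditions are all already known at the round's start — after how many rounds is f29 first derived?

Round 1: rule 1 [f27 => f23]; rule 5 [f4, f22, f26 => f7]; rule 6 [f32, f30, f34 => f9]; rule 7 [f2 => f38]; rule 8 [f39, f30, f24 => f5]. Adds f23, f7, f9, f38, f5.
Round 2: rule 2 [f38, f9, f17 => f35]; rule 10 [f7, f5 => f18]. Adds f35, f18.
Round 3: rule 3 [f35, f27 => f19]; rule 11 [f18 => f3]. Adds f19, f3.
Round 4: rule 9 [f3, f19 => f29]. Adds f29.
f29 first appears in round 4.

4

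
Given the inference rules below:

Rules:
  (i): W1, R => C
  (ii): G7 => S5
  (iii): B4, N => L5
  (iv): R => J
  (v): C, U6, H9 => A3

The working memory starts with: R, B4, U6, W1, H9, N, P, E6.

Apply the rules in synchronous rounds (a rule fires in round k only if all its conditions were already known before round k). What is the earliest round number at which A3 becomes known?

2

Round 1: (i) [W1, R => C]; (iii) [B4, N => L5]; (iv) [R => J]. New: C, L5, J.
Round 2: (v) [C, U6, H9 => A3]. New: A3.
A3 first appears in round 2.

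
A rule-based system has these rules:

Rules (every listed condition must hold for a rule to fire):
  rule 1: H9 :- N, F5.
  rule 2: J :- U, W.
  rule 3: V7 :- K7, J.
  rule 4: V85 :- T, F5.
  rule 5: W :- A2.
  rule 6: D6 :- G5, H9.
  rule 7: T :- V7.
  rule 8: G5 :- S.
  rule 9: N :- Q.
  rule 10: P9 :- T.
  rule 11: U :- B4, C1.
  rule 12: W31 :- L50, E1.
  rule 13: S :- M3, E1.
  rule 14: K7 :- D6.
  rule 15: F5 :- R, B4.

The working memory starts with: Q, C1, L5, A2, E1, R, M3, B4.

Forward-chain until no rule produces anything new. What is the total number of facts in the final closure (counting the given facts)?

Round 1 fires rule 5, rule 9, rule 11, rule 13, rule 15, giving W, N, U, S, F5.
Round 2 fires rule 1, rule 2, rule 8, giving H9, J, G5.
Round 3 fires rule 6, giving D6.
Round 4 fires rule 14, giving K7.
Round 5 fires rule 3, giving V7.
Round 6 fires rule 7, giving T.
Round 7 fires rule 4, rule 10, giving V85, P9.
Closure: {A2, B4, C1, D6, E1, F5, G5, H9, J, K7, L5, M3, N, P9, Q, R, S, T, U, V7, V85, W} — 22 facts.

22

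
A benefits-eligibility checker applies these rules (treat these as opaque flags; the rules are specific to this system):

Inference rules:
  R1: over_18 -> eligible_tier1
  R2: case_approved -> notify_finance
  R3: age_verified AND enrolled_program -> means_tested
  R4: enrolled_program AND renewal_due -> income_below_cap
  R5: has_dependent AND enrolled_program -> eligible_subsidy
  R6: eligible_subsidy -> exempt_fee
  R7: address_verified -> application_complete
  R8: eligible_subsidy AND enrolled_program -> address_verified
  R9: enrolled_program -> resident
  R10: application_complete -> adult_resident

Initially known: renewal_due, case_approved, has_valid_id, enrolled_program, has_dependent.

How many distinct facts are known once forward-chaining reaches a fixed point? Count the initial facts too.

13

Round 1 fires R2, R4, R5, R9, giving notify_finance, income_below_cap, eligible_subsidy, resident.
Round 2 fires R6, R8, giving exempt_fee, address_verified.
Round 3 fires R7, giving application_complete.
Round 4 fires R10, giving adult_resident.
Closure: {address_verified, adult_resident, application_complete, case_approved, eligible_subsidy, enrolled_program, exempt_fee, has_dependent, has_valid_id, income_below_cap, notify_finance, renewal_due, resident} — 13 facts.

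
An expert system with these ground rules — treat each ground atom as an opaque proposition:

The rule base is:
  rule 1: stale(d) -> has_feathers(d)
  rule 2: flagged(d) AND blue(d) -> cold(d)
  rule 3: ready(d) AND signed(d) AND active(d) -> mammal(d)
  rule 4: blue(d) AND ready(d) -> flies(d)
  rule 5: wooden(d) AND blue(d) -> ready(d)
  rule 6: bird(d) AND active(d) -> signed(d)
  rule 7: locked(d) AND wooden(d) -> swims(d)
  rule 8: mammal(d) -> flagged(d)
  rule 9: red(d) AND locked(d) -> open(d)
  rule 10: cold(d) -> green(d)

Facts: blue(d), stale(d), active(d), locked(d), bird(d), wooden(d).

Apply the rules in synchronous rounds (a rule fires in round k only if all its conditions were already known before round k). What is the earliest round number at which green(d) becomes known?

Round 1 — rule 1, rule 5, rule 6, rule 7, derive has_feathers(d), ready(d), signed(d), swims(d).
Round 2 — rule 3, rule 4, derive mammal(d), flies(d).
Round 3 — rule 8, derive flagged(d).
Round 4 — rule 2, derive cold(d).
Round 5 — rule 10, derive green(d).
green(d) first appears in round 5.

5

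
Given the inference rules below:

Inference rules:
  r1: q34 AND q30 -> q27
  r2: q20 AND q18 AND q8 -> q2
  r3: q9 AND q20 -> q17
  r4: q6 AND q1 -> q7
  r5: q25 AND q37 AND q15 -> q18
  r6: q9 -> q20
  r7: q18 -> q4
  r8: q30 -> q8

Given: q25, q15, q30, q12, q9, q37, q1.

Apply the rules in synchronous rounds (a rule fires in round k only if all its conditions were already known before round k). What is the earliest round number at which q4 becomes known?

[1] r5 [q25 AND q37 AND q15 -> q18]; r6 [q9 -> q20]; r8 [q30 -> q8]. ⇒ new: q18, q20, q8.
[2] r2 [q20 AND q18 AND q8 -> q2]; r3 [q9 AND q20 -> q17]; r7 [q18 -> q4]. ⇒ new: q2, q17, q4.
q4 first appears in round 2.

2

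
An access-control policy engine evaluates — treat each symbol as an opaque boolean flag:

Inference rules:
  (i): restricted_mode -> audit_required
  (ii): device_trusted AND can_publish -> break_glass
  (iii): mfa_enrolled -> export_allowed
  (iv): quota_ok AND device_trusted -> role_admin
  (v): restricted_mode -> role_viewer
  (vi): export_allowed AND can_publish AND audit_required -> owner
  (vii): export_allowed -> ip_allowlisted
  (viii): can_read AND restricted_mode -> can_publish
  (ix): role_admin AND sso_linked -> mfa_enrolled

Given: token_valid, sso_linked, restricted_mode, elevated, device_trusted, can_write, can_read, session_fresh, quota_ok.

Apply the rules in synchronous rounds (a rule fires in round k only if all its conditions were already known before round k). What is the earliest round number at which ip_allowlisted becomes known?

[1] (i) [restricted_mode -> audit_required]; (iv) [quota_ok AND device_trusted -> role_admin]; (v) [restricted_mode -> role_viewer]; (viii) [can_read AND restricted_mode -> can_publish]. ⇒ new: audit_required, role_admin, role_viewer, can_publish.
[2] (ii) [device_trusted AND can_publish -> break_glass]; (ix) [role_admin AND sso_linked -> mfa_enrolled]. ⇒ new: break_glass, mfa_enrolled.
[3] (iii) [mfa_enrolled -> export_allowed]. ⇒ new: export_allowed.
[4] (vi) [export_allowed AND can_publish AND audit_required -> owner]; (vii) [export_allowed -> ip_allowlisted]. ⇒ new: owner, ip_allowlisted.
ip_allowlisted first appears in round 4.

4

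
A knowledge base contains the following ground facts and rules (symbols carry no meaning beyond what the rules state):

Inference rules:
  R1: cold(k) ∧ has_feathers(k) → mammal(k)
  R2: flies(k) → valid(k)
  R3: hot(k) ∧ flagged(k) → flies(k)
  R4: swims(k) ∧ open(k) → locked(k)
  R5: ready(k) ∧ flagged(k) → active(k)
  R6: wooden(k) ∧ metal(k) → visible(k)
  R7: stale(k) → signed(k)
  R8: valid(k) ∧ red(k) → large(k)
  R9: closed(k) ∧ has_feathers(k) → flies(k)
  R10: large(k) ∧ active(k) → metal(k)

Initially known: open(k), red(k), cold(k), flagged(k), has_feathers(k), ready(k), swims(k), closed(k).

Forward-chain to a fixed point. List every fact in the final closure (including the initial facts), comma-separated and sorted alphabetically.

Round 1 — R1, R4, R5, R9, derive mammal(k), locked(k), active(k), flies(k).
Round 2 — R2, derive valid(k).
Round 3 — R8, derive large(k).
Round 4 — R10, derive metal(k).

active(k), closed(k), cold(k), flagged(k), flies(k), has_feathers(k), large(k), locked(k), mammal(k), metal(k), open(k), ready(k), red(k), swims(k), valid(k)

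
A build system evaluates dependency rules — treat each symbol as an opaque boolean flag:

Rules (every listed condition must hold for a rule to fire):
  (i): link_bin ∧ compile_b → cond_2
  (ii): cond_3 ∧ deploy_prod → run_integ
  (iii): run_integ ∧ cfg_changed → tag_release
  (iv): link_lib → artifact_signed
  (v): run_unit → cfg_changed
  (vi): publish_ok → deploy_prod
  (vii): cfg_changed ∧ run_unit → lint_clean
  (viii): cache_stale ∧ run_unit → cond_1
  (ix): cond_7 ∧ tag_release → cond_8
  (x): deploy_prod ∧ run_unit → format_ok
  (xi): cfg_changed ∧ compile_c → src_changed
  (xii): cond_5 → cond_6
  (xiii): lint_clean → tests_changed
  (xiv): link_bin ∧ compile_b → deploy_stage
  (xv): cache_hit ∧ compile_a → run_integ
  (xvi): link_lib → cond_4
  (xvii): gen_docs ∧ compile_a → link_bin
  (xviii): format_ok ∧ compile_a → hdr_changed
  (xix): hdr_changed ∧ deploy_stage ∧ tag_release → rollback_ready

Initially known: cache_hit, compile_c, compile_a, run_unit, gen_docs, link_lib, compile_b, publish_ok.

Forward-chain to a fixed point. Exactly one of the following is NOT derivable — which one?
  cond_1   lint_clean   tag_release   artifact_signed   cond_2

cond_1

[1] (iv) [link_lib → artifact_signed]; (v) [run_unit → cfg_changed]; (vi) [publish_ok → deploy_prod]; (xv) [cache_hit ∧ compile_a → run_integ]; (xvi) [link_lib → cond_4]; (xvii) [gen_docs ∧ compile_a → link_bin]. ⇒ new: artifact_signed, cfg_changed, deploy_prod, run_integ, cond_4, link_bin.
[2] (i) [link_bin ∧ compile_b → cond_2]; (iii) [run_integ ∧ cfg_changed → tag_release]; (vii) [cfg_changed ∧ run_unit → lint_clean]; (x) [deploy_prod ∧ run_unit → format_ok]; (xi) [cfg_changed ∧ compile_c → src_changed]; (xiv) [link_bin ∧ compile_b → deploy_stage]. ⇒ new: cond_2, tag_release, lint_clean, format_ok, src_changed, deploy_stage.
[3] (xiii) [lint_clean → tests_changed]; (xviii) [format_ok ∧ compile_a → hdr_changed]. ⇒ new: tests_changed, hdr_changed.
[4] (xix) [hdr_changed ∧ deploy_stage ∧ tag_release → rollback_ready]. ⇒ new: rollback_ready.
Derived: tag_release (round 2), artifact_signed (round 1), cond_2 (round 2), lint_clean (round 2). cond_1 never appears in any round.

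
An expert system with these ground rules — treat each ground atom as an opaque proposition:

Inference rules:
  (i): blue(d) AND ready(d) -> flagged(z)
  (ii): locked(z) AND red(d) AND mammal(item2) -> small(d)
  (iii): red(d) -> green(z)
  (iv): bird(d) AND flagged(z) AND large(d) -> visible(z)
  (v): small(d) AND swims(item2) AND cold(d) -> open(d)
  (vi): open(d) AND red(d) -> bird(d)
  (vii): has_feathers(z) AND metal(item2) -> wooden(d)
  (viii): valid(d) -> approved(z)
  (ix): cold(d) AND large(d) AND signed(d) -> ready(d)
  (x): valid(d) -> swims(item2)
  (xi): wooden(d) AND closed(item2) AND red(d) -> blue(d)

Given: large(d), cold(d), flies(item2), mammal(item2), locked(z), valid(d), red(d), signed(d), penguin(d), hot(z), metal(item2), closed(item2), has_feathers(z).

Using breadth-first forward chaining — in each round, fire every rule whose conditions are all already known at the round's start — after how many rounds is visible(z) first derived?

Round 1: (ii) [locked(z) AND red(d) AND mammal(item2) -> small(d)]; (iii) [red(d) -> green(z)]; (vii) [has_feathers(z) AND metal(item2) -> wooden(d)]; (viii) [valid(d) -> approved(z)]; (ix) [cold(d) AND large(d) AND signed(d) -> ready(d)]; (x) [valid(d) -> swims(item2)]. Adds small(d), green(z), wooden(d), approved(z), ready(d), swims(item2).
Round 2: (v) [small(d) AND swims(item2) AND cold(d) -> open(d)]; (xi) [wooden(d) AND closed(item2) AND red(d) -> blue(d)]. Adds open(d), blue(d).
Round 3: (i) [blue(d) AND ready(d) -> flagged(z)]; (vi) [open(d) AND red(d) -> bird(d)]. Adds flagged(z), bird(d).
Round 4: (iv) [bird(d) AND flagged(z) AND large(d) -> visible(z)]. Adds visible(z).
visible(z) first appears in round 4.

4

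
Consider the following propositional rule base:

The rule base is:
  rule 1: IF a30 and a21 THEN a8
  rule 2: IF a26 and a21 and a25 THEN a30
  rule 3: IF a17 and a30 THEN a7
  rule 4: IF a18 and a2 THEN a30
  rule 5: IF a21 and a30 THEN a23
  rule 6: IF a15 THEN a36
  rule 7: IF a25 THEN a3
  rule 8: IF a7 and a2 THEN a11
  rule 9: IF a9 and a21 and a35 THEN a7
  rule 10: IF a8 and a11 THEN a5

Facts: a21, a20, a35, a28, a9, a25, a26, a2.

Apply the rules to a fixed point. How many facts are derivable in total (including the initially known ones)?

15

Round 1 fires rule 2, rule 7, rule 9, giving a30, a3, a7.
Round 2 fires rule 1, rule 5, rule 8, giving a8, a23, a11.
Round 3 fires rule 10, giving a5.
Closure: {a11, a2, a20, a21, a23, a25, a26, a28, a3, a30, a35, a5, a7, a8, a9} — 15 facts.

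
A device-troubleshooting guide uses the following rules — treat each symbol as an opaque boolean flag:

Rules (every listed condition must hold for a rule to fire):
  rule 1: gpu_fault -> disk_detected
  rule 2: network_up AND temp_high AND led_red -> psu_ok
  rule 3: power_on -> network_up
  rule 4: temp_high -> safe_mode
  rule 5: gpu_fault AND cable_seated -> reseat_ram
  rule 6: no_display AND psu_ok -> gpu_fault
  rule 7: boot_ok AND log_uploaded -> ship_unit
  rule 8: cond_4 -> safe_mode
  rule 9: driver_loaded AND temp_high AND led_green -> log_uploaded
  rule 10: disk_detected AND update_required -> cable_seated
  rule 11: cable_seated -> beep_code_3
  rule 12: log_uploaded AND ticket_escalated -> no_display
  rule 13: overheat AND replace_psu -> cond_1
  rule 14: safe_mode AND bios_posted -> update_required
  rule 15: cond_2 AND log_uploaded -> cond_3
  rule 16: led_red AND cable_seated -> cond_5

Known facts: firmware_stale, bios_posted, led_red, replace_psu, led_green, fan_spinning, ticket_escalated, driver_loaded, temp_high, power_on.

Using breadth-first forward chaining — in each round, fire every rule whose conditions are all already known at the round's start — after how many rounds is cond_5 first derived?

6

[1] rule 3 [power_on -> network_up]; rule 4 [temp_high -> safe_mode]; rule 9 [driver_loaded AND temp_high AND led_green -> log_uploaded]. ⇒ new: network_up, safe_mode, log_uploaded.
[2] rule 2 [network_up AND temp_high AND led_red -> psu_ok]; rule 12 [log_uploaded AND ticket_escalated -> no_display]; rule 14 [safe_mode AND bios_posted -> update_required]. ⇒ new: psu_ok, no_display, update_required.
[3] rule 6 [no_display AND psu_ok -> gpu_fault]. ⇒ new: gpu_fault.
[4] rule 1 [gpu_fault -> disk_detected]. ⇒ new: disk_detected.
[5] rule 10 [disk_detected AND update_required -> cable_seated]. ⇒ new: cable_seated.
[6] rule 5 [gpu_fault AND cable_seated -> reseat_ram]; rule 11 [cable_seated -> beep_code_3]; rule 16 [led_red AND cable_seated -> cond_5]. ⇒ new: reseat_ram, beep_code_3, cond_5.
cond_5 first appears in round 6.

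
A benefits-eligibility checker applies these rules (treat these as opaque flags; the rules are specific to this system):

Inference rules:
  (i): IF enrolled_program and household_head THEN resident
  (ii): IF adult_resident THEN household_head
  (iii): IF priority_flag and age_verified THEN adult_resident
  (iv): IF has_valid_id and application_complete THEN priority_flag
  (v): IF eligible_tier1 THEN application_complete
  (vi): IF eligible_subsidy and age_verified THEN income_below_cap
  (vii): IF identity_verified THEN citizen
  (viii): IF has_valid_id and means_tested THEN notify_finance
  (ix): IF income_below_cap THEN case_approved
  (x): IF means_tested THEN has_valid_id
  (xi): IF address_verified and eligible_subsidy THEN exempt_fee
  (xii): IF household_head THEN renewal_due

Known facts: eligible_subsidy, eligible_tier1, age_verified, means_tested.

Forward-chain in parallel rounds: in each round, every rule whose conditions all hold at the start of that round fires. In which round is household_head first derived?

4

[1] (v) [IF eligible_tier1 THEN application_complete]; (vi) [IF eligible_subsidy and age_verified THEN income_below_cap]; (x) [IF means_tested THEN has_valid_id]. ⇒ new: application_complete, income_below_cap, has_valid_id.
[2] (iv) [IF has_valid_id and application_complete THEN priority_flag]; (viii) [IF has_valid_id and means_tested THEN notify_finance]; (ix) [IF income_below_cap THEN case_approved]. ⇒ new: priority_flag, notify_finance, case_approved.
[3] (iii) [IF priority_flag and age_verified THEN adult_resident]. ⇒ new: adult_resident.
[4] (ii) [IF adult_resident THEN household_head]. ⇒ new: household_head.
household_head first appears in round 4.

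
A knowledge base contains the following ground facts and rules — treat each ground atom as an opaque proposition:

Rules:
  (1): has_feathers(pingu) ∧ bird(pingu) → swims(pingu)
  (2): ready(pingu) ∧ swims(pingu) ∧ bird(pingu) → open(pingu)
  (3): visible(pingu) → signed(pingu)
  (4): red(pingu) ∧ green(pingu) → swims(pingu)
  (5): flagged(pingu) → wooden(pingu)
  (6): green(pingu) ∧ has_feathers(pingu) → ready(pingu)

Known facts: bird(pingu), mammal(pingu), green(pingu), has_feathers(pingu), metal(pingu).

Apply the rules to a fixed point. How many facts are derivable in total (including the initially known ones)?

Round 1: (1) [has_feathers(pingu) ∧ bird(pingu) → swims(pingu)]; (6) [green(pingu) ∧ has_feathers(pingu) → ready(pingu)]. New: swims(pingu), ready(pingu).
Round 2: (2) [ready(pingu) ∧ swims(pingu) ∧ bird(pingu) → open(pingu)]. New: open(pingu).
Closure: {bird(pingu), green(pingu), has_feathers(pingu), mammal(pingu), metal(pingu), open(pingu), ready(pingu), swims(pingu)} — 8 facts.

8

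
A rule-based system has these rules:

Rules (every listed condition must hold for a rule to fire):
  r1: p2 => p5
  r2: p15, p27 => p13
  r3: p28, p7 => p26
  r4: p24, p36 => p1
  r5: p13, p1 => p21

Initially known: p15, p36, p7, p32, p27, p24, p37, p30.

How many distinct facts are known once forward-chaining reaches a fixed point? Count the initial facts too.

Round 1 — r2, r4, derive p13, p1.
Round 2 — r5, derive p21.
Closure: {p1, p13, p15, p21, p24, p27, p30, p32, p36, p37, p7} — 11 facts.

11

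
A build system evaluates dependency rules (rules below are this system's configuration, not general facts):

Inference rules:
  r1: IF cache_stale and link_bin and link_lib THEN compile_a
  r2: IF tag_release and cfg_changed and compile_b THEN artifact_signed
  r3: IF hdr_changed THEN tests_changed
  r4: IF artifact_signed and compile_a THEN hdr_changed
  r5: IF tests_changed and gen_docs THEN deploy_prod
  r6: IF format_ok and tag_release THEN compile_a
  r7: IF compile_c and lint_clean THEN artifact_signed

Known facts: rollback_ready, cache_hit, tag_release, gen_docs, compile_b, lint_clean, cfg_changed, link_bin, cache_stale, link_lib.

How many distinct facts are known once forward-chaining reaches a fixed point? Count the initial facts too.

Round 1 — r1, r2, derive compile_a, artifact_signed.
Round 2 — r4, derive hdr_changed.
Round 3 — r3, derive tests_changed.
Round 4 — r5, derive deploy_prod.
Closure: {artifact_signed, cache_hit, cache_stale, cfg_changed, compile_a, compile_b, deploy_prod, gen_docs, hdr_changed, link_bin, link_lib, lint_clean, rollback_ready, tag_release, tests_changed} — 15 facts.

15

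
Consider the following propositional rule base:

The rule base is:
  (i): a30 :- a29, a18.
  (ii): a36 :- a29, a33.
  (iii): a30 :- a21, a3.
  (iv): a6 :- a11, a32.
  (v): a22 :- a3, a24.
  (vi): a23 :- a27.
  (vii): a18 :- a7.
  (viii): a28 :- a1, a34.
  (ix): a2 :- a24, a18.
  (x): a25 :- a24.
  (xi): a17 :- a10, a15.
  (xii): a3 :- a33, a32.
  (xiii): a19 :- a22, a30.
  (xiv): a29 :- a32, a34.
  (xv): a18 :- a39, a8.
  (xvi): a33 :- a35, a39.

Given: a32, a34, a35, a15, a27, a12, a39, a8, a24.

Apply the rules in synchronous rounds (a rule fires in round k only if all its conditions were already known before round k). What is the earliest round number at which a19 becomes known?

4

Round 1 fires (vi), (x), (xiv), (xv), (xvi), giving a23, a25, a29, a18, a33.
Round 2 fires (i), (ii), (ix), (xii), giving a30, a36, a2, a3.
Round 3 fires (v), giving a22.
Round 4 fires (xiii), giving a19.
a19 first appears in round 4.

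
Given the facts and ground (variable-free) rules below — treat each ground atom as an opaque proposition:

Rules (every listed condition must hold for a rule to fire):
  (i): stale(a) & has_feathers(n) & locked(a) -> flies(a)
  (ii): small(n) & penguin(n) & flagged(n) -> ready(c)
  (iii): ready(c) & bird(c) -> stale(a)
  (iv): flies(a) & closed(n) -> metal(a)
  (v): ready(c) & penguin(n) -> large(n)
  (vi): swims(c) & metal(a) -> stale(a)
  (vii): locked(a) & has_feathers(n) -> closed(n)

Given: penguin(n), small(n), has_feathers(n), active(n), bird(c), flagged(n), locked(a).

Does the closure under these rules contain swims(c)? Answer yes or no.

no

Round 1: (ii) [small(n) & penguin(n) & flagged(n) -> ready(c)]; (vii) [locked(a) & has_feathers(n) -> closed(n)]. New: ready(c), closed(n).
Round 2: (iii) [ready(c) & bird(c) -> stale(a)]; (v) [ready(c) & penguin(n) -> large(n)]. New: stale(a), large(n).
Round 3: (i) [stale(a) & has_feathers(n) & locked(a) -> flies(a)]. New: flies(a).
Round 4: (iv) [flies(a) & closed(n) -> metal(a)]. New: metal(a).
Fixed point reached. No rule has swims(c) as a consequent, and it is not given.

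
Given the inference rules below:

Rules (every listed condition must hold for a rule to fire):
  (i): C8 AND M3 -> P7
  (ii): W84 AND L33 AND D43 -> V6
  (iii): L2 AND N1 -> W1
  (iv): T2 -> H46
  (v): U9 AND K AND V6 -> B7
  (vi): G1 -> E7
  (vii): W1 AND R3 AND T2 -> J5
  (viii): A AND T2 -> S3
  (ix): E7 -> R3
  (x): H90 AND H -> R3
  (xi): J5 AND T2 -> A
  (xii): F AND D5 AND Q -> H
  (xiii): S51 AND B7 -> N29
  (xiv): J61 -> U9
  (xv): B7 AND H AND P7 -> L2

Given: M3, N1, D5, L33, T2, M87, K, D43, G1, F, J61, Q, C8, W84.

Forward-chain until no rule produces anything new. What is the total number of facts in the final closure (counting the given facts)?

27

[1] (i) [C8 AND M3 -> P7]; (ii) [W84 AND L33 AND D43 -> V6]; (iv) [T2 -> H46]; (vi) [G1 -> E7]; (xii) [F AND D5 AND Q -> H]; (xiv) [J61 -> U9]. ⇒ new: P7, V6, H46, E7, H, U9.
[2] (v) [U9 AND K AND V6 -> B7]; (ix) [E7 -> R3]. ⇒ new: B7, R3.
[3] (xv) [B7 AND H AND P7 -> L2]. ⇒ new: L2.
[4] (iii) [L2 AND N1 -> W1]. ⇒ new: W1.
[5] (vii) [W1 AND R3 AND T2 -> J5]. ⇒ new: J5.
[6] (xi) [J5 AND T2 -> A]. ⇒ new: A.
[7] (viii) [A AND T2 -> S3]. ⇒ new: S3.
Closure: {A, B7, C8, D43, D5, E7, F, G1, H, H46, J5, J61, K, L2, L33, M3, M87, N1, P7, Q, R3, S3, T2, U9, V6, W1, W84} — 27 facts.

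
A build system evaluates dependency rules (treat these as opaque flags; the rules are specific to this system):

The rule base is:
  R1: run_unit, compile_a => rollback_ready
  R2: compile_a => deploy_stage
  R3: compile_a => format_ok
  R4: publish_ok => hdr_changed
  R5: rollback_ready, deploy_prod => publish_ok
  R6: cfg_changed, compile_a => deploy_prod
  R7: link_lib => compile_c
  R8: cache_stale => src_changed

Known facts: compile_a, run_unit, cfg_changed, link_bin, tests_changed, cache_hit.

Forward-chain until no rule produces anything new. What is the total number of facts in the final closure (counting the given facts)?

12

Round 1: R1 [run_unit, compile_a => rollback_ready]; R2 [compile_a => deploy_stage]; R3 [compile_a => format_ok]; R6 [cfg_changed, compile_a => deploy_prod]. Adds rollback_ready, deploy_stage, format_ok, deploy_prod.
Round 2: R5 [rollback_ready, deploy_prod => publish_ok]. Adds publish_ok.
Round 3: R4 [publish_ok => hdr_changed]. Adds hdr_changed.
Closure: {cache_hit, cfg_changed, compile_a, deploy_prod, deploy_stage, format_ok, hdr_changed, link_bin, publish_ok, rollback_ready, run_unit, tests_changed} — 12 facts.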